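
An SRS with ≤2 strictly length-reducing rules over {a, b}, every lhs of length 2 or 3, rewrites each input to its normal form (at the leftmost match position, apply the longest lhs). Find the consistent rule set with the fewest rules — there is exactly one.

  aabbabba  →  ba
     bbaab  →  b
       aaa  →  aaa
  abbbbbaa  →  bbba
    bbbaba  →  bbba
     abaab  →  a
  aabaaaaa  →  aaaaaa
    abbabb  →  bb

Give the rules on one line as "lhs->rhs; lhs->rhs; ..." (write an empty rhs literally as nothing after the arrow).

  | aabbabba => ababba => abba => ba
  | bbaab => bab => b
  | aaa
  | abbbbbaa => bbbbaa => bbba

ab->; baa->a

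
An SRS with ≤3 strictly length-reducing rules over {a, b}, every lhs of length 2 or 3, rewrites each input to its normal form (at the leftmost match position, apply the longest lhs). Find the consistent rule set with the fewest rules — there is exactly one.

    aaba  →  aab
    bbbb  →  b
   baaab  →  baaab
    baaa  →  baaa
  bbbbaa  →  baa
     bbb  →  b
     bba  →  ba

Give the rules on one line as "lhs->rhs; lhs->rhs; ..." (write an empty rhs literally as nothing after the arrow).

aba->ab; bb->b

  | aaba => aab
  | bbbb => bbb => bb => b
  | baaab
  | baaa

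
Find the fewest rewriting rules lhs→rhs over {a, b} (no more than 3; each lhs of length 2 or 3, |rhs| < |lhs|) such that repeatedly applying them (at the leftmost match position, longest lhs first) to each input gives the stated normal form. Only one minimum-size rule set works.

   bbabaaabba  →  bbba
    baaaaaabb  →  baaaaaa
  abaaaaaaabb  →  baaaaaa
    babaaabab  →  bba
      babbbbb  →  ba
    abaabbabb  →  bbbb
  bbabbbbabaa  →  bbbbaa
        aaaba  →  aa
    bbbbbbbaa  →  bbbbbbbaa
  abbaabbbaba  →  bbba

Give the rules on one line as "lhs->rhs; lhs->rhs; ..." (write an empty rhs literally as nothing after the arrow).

  | bbabaaabba => bbbaabba => bbbaaba => bbbab => bbba
  | baaaaaabb => baaaaaab => baaaaaa
  | abaaaaaaabb => baaaaaabb => baaaaaab => baaaaaa
  | babaaabab => bbaabab => bbabb => bbab => bba

ab->a; aba->b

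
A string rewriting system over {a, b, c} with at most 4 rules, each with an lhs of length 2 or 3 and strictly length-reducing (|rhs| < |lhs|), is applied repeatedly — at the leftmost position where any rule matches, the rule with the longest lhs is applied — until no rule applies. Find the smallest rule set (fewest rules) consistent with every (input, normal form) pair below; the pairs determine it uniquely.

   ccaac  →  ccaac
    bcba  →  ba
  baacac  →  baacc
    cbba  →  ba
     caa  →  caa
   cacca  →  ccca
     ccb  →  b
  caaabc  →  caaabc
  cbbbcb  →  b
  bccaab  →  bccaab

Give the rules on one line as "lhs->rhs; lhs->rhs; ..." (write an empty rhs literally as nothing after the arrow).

  | ccaac
  | bcba => bba => ba
  | baacac => baacc
  | cbba => bba => ba

bb->b; cac->cc; cb->b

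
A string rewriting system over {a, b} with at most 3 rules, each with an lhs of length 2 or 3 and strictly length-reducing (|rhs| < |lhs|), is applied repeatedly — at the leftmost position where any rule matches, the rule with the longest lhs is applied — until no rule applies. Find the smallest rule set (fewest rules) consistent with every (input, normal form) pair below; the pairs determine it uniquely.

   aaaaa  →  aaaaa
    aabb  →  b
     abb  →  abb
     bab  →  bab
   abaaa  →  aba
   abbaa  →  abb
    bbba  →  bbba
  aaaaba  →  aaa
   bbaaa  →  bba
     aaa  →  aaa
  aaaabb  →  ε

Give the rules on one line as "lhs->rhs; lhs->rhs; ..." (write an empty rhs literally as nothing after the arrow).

  | aaaaa
  | aabb => b
  | abb
  | bab

aab->; baa->b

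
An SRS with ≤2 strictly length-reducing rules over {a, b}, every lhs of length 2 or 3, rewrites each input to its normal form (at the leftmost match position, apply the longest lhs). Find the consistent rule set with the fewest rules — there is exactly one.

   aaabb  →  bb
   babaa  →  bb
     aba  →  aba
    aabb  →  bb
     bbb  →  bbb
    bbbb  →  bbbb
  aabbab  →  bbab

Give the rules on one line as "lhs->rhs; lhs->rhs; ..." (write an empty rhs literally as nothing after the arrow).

  | aaabb => aabb => abb => bb
  | babaa => baab => abb => bb
  | aba
  | aabb => abb => bb

abb->bb; baa->ab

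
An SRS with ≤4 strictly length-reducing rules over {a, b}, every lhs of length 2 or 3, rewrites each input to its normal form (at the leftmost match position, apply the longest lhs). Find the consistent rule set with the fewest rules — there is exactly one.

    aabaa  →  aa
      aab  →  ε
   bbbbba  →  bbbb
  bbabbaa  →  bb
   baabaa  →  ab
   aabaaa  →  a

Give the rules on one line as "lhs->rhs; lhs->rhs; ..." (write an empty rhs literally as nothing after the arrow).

  | aabaa => aa
  | aab => ε
  | bbbbba => bbbb
  | bbabbaa => bbbaa => bbab => bb

aaa->a; aab->; ba->; baa->ab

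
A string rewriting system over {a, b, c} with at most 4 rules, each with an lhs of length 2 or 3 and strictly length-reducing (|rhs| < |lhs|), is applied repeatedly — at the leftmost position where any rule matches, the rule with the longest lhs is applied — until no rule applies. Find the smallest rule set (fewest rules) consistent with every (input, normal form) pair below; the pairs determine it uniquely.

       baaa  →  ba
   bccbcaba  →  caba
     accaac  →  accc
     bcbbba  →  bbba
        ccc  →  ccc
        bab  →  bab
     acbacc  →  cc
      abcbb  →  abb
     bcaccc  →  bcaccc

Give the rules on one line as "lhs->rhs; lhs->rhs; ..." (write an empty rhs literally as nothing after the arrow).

  | baaa => ba
  | bccbcaba => cbcaba => caba
  | accaac => accc
  | bcbbba => bbba

aa->; bcc->c; cb->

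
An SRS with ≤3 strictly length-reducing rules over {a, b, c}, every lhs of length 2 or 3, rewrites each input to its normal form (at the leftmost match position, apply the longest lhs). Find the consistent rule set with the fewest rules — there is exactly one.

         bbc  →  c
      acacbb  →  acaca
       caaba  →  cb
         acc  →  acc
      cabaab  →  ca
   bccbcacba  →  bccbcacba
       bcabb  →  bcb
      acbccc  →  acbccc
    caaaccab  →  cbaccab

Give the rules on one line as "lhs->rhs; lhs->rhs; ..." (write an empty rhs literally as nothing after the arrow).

aa->b; bb->a; bbc->c

  | bbc => c
  | acacbb => acaca
  | caaba => cbba => caa => cb
  | acc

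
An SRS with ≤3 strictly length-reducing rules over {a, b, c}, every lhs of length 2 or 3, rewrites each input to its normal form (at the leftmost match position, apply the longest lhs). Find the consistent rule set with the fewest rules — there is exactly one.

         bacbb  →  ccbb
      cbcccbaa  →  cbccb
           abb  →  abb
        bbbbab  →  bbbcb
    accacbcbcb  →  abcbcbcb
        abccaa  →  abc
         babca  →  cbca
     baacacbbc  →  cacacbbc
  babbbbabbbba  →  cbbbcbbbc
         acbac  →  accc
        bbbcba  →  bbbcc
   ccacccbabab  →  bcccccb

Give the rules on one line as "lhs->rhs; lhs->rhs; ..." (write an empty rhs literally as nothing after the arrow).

  | bacbb => ccbb
  | cbcccbaa => cbcccca => cbccb
  | abb
  | bbbbab => bbbcb

ba->c; cca->b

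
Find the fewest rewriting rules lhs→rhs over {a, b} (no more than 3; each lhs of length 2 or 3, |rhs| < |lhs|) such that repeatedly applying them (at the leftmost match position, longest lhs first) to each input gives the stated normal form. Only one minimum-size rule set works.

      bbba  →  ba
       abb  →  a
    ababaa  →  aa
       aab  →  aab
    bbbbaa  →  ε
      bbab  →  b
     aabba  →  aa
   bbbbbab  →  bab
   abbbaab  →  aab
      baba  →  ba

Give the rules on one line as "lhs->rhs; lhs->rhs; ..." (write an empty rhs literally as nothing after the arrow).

aba->a; bb->; bba->bb

  | bbba => ba
  | abb => a
  | ababaa => abaa => aa
  | aab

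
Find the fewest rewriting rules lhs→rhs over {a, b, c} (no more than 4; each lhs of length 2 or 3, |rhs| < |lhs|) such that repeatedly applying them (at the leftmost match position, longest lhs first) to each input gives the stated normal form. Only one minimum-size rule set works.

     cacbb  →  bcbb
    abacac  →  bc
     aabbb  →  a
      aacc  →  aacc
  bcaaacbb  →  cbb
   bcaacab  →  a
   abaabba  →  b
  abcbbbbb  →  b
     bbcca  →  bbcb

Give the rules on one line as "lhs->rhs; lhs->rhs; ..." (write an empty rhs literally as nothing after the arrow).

ab->b; ba->; bbb->a; ca->b

  | cacbb => bcbb
  | abacac => bacac => cac => bc
  | aabbb => abbb => bbb => a
  | aacc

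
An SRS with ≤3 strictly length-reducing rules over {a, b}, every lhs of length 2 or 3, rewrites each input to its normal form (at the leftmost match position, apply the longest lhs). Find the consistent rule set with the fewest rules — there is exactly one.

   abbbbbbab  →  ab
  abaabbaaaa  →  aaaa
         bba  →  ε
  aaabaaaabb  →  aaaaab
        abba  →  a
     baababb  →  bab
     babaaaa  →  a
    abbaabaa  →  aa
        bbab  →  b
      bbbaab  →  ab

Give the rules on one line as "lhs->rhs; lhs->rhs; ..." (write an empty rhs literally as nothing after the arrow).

baa->; bb->b; bba->

  | abbbbbbab => abbbbbab => abbbbab => abbbab => abbab => ab
  | abaabbaaaa => abbaaaa => aaaa
  | bba => ε
  | aaabaaaabb => aaaaabb => aaaaab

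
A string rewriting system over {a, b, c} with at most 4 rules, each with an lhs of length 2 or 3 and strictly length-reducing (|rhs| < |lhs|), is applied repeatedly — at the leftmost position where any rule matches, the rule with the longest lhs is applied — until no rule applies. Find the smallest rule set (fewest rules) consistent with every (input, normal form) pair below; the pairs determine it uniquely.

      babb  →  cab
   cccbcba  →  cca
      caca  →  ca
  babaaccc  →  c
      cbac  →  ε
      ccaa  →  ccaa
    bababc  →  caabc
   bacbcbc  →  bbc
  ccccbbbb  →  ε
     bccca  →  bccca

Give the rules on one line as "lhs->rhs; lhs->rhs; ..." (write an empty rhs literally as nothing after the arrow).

ac->; bab->ca; cb->

  | babb => cab
  | cccbcba => cccba => cca
  | caca => ca
  | babaaccc => caaaccc => caacc => cac => c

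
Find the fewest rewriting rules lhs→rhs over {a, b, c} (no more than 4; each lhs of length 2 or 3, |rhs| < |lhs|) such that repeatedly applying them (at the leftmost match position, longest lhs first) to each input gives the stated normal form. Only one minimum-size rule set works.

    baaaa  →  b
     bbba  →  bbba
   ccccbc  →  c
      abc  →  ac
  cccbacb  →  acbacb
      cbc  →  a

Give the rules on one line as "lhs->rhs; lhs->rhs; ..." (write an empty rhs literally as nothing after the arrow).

aa->; bc->c; cc->a

  | baaaa => baa => b
  | bbba
  | ccccbc => accbc => aabc => bc => c
  | abc => ac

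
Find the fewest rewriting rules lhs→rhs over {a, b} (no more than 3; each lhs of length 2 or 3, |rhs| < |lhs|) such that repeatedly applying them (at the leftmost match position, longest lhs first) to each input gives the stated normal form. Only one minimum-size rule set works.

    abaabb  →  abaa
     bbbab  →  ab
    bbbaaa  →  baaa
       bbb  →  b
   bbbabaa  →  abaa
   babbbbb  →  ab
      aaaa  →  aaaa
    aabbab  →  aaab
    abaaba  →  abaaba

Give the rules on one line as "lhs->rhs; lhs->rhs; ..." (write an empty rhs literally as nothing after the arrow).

bab->ab; bb->

  | abaabb => abaa
  | bbbab => bab => ab
  | bbbaaa => baaa
  | bbb => b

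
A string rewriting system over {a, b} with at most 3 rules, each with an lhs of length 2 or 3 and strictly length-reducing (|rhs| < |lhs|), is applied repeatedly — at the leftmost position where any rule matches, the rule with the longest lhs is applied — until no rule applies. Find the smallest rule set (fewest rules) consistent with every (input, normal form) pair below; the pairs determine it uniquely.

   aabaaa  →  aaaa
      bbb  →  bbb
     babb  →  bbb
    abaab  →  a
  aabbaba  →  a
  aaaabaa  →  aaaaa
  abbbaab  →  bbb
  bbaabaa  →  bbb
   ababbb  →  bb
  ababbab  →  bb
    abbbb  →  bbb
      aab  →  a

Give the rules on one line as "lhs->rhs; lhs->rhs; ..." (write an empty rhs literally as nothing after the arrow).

ab->; ba->b

  | aabaaa => aaaa
  | bbb
  | babb => bbb
  | abaab => aab => a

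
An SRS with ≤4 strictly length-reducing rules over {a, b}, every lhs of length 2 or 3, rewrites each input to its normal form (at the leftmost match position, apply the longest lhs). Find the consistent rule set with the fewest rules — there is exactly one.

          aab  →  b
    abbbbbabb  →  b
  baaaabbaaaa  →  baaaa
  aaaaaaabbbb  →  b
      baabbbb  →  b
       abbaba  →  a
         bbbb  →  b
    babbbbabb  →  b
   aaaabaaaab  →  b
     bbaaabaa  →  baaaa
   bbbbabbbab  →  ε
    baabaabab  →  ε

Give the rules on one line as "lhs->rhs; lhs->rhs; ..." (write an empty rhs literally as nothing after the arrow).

ab->b; aba->a; bab->; bb->b

  | aab => ab => b
  | abbbbbabb => bbbbbabb => bbbbabb => bbbabb => bbabb => babb => b
  | baaaabbaaaa => baaabbaaaa => baabbaaaa => babbaaaa => baaaa
  | aaaaaaabbbb => aaaaaabbbb => aaaaabbbb => aaaabbbb => aaabbbb => aabbbb => abbbb => bbbb => bbb => bb => b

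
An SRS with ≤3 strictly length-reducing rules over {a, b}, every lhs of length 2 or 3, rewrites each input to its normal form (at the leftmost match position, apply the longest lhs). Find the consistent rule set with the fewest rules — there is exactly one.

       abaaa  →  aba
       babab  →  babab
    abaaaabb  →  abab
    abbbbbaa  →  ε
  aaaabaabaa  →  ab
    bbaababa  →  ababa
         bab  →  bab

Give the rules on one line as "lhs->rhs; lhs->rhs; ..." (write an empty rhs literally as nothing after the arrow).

  | abaaa => aba
  | babab
  | abaaaabb => abaabb => abab
  | abbbbbaa => aabbbaa => abbaa => aaaa => aa => ε

aa->; aab->a; bb->a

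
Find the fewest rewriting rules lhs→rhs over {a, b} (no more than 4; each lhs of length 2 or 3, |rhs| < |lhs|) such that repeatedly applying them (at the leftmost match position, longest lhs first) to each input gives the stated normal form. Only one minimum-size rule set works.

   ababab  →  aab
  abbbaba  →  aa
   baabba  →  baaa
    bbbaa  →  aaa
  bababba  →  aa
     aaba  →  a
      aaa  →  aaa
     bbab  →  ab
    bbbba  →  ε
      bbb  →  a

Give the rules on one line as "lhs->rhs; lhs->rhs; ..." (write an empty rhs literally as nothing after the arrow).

aba->bb; bb->; bbb->a

  | ababab => bbbab => aab
  | abbbaba => aaaba => aabb => aa
  | baabba => baaa
  | bbbaa => aaa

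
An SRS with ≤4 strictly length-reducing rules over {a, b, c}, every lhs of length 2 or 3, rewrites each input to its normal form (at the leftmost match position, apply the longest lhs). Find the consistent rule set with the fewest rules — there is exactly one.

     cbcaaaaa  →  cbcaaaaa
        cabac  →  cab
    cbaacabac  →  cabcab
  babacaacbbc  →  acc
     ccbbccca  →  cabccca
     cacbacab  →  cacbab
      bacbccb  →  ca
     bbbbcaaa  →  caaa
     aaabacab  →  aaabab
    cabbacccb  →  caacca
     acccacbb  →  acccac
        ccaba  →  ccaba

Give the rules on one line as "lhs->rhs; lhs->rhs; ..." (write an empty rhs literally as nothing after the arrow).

baa->ab; bac->b; bb->; ccb->ca

  | cbcaaaaa
  | cabac => cab
  | cbaacabac => cabcabac => cabcab
  | babacaacbbc => babaacbbc => baabcbbc => abbcbbc => acbbc => acc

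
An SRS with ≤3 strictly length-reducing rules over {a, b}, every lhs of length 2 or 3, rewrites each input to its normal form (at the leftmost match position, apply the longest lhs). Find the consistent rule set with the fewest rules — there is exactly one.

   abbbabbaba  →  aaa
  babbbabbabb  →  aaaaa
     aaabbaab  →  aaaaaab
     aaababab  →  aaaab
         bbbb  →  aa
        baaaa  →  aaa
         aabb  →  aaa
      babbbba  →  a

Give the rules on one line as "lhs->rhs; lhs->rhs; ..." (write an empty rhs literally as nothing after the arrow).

ba->; bab->; bb->a

  | abbbabbaba => aababbaba => aababa => aaa
  | babbbabbabb => bbabbabb => aabbabb => aaaabb => aaaaa
  | aaabbaab => aaaaaab
  | aaababab => aaaab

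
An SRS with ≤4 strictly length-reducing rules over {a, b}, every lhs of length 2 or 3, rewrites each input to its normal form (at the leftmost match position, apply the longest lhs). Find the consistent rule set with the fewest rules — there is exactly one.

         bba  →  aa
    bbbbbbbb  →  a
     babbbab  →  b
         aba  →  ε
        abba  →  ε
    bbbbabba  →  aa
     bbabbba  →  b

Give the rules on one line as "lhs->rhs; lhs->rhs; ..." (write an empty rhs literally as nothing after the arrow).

aaa->; aba->; ba->b; bb->a

  | bba => aa
  | bbbbbbbb => abbbbbb => aabbbb => aaabb => bb => a
  | babbbab => bbbbab => abbab => aaab => b
  | aba => ε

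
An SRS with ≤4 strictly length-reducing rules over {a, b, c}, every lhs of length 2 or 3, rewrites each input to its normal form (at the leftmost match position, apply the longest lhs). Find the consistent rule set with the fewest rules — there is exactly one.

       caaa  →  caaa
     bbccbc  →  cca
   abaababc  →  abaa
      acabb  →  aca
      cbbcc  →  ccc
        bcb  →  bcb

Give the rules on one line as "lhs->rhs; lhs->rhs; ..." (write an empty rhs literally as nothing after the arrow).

  | caaa
  | bbccbc => ccbc => cca
  | abaababc => abaabb => abaa
  | acabb => aca

abc->b; bb->; cbc->ca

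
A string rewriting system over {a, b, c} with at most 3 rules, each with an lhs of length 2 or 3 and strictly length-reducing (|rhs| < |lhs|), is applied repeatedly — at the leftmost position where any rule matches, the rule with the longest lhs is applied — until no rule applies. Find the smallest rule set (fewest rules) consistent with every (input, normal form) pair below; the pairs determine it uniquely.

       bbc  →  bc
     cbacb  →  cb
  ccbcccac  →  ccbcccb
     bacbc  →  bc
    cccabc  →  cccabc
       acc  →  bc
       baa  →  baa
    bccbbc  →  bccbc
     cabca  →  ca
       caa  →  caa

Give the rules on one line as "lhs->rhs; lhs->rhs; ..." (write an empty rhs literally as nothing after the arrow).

ac->b; bb->b; bca->

  | bbc => bc
  | cbacb => cbbb => cbb => cb
  | ccbcccac => ccbcccb
  | bacbc => bbbc => bbc => bc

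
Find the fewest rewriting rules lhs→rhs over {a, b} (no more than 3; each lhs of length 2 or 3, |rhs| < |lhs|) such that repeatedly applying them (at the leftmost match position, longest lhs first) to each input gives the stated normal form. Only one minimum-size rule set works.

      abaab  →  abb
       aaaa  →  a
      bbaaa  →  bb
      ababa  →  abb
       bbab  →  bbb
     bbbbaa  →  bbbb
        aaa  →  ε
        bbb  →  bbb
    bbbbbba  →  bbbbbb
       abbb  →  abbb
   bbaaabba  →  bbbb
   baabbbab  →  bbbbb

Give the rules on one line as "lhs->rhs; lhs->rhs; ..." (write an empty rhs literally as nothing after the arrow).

  | abaab => abab => abb
  | aaaa => a
  | bbaaa => bbaa => bba => bb
  | ababa => abba => abb

aaa->; ba->b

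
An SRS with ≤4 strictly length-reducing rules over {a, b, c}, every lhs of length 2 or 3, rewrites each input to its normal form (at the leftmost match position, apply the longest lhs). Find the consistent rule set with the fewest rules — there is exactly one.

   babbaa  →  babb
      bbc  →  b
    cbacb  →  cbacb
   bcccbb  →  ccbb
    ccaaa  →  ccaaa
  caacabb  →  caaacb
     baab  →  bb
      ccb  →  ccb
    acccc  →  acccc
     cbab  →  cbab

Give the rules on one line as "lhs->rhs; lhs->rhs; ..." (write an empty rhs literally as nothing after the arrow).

  | babbaa => babb
  | bbc => b
  | cbacb
  | bcccbb => ccbb

baa->b; bc->; cab->ac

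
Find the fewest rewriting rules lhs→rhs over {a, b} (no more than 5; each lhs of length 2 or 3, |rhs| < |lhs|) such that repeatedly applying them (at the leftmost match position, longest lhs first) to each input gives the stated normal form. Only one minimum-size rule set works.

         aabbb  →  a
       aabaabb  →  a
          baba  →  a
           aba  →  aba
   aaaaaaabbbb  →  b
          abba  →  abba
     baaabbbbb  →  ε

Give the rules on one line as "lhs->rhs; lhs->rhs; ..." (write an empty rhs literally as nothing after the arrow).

  | aabbb => bbb => a
  | aabaabb => baabb => bbb => a
  | baba => a
  | aba

aa->; aaa->; bab->; bbb->a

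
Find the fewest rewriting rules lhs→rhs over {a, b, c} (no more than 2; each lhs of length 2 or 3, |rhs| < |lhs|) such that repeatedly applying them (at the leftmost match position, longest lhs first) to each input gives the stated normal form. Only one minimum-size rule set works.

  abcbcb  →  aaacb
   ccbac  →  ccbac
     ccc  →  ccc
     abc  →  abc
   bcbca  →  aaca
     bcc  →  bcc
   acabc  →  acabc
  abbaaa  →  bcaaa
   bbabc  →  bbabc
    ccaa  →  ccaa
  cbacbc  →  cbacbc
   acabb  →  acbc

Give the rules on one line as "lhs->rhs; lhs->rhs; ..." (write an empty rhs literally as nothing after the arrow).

  | abcbcb => aaacb
  | ccbac
  | ccc
  | abc

abb->bc; bcb->aa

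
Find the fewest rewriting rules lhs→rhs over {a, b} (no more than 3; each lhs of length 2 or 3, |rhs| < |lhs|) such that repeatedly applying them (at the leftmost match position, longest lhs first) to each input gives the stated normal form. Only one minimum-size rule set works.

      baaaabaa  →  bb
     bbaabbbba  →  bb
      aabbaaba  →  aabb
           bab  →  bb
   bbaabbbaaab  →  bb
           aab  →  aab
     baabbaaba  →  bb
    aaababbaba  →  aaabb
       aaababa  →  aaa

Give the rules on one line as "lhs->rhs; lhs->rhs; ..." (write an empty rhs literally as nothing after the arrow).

  | baaaabaa => baaabaa => baabaa => babaa => bbaa => bba => bb
  | bbaabbbba => bbabbbba => bbbbbba => bbbbba => bbbba => bbba => bba => bb
  | aabbaaba => aabbaba => aabbba => aabba => aabb
  | bab => bb

aba->a; ba->b; bbb->bb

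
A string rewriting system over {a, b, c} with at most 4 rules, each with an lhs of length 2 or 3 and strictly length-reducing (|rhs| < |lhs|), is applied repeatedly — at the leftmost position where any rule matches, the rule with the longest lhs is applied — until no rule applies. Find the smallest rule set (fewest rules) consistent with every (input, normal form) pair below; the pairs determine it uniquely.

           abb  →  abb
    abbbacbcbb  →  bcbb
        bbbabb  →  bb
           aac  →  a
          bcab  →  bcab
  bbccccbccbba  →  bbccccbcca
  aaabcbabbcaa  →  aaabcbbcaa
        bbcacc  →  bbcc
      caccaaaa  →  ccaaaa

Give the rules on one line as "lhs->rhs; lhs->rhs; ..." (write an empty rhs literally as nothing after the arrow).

  | abb
  | abbbacbcbb => abacbcbb => acbcbb => bcbb
  | bbbabb => babb => bb
  | aac => a

ac->; ba->; bba->a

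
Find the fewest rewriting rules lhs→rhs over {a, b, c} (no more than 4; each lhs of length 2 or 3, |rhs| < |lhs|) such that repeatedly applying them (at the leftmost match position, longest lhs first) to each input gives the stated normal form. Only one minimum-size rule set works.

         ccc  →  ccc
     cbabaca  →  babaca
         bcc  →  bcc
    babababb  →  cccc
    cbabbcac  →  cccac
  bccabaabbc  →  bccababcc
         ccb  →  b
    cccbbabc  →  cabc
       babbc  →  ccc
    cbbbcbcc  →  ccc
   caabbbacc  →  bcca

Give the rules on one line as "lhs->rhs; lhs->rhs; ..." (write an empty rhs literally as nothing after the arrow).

  | ccc
  | cbabaca => babaca
  | bcc
  | babababb => bababbc => babbcc => bbccc => cccc

abb->bc; acc->ca; bb->c; cb->b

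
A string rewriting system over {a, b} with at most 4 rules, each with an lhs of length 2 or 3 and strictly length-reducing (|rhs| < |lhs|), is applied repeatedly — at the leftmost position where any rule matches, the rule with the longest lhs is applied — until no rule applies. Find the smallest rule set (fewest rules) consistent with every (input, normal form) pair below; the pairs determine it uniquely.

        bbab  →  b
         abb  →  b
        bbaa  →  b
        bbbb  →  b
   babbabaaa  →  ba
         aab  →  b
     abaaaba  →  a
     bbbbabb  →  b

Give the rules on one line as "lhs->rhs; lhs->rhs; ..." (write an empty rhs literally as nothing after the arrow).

aa->; ab->; bb->b

  | bbab => bab => b
  | abb => b
  | bbaa => baa => b
  | bbbb => bbb => bb => b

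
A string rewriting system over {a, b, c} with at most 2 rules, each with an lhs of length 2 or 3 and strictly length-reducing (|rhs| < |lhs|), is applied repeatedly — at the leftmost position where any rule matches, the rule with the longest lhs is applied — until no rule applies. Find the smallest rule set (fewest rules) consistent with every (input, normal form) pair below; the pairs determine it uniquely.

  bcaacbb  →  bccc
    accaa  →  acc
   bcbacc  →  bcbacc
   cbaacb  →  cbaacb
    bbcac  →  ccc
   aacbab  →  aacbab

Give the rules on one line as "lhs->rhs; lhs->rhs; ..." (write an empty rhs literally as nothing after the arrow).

  | bcaacbb => bcacbb => bccbb => bccc
  | accaa => acca => acc
  | bcbacc
  | cbaacb

bb->c; ca->c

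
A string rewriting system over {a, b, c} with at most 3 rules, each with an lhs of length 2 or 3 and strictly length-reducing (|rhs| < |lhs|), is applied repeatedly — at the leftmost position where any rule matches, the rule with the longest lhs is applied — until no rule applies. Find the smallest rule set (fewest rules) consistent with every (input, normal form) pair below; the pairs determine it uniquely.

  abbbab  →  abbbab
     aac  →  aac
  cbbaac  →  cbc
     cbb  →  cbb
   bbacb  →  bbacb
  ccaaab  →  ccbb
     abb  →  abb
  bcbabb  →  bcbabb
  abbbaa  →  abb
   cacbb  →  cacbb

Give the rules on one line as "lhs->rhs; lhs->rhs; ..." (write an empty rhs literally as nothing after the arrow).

aaa->b; baa->

  | abbbab
  | aac
  | cbbaac => cbc
  | cbb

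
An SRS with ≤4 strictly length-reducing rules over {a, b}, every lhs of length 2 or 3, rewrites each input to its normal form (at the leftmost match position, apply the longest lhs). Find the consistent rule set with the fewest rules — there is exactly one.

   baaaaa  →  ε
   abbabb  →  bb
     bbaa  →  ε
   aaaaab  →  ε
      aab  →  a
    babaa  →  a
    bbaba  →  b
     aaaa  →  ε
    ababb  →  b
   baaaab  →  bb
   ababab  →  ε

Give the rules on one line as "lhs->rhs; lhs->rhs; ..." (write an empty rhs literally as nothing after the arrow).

aaa->b; ab->; ba->

  | baaaaa => aaaa => ba => ε
  | abbabb => babb => bb
  | bbaa => ba => ε
  | aaaaab => baab => ab => ε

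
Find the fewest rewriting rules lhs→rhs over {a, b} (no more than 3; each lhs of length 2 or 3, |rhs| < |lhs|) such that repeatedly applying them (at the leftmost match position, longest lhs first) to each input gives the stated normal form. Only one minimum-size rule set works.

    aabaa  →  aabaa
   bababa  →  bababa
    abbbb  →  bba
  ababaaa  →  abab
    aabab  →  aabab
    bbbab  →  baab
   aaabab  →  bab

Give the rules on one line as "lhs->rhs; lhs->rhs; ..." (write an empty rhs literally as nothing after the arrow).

aaa->; abb->ba; bbb->ba

  | aabaa
  | bababa
  | abbbb => babb => bba
  | ababaaa => abab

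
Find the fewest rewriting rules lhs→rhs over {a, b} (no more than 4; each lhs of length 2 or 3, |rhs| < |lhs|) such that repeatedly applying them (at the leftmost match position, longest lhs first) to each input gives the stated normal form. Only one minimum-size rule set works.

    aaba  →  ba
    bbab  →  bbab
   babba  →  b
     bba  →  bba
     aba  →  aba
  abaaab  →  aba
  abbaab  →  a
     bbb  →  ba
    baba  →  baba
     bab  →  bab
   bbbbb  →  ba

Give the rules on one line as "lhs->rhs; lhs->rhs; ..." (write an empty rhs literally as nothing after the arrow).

  | aaba => ba
  | bbab
  | babba => baa => b
  | bba

aa->; aaa->ab; abb->a; bbb->ba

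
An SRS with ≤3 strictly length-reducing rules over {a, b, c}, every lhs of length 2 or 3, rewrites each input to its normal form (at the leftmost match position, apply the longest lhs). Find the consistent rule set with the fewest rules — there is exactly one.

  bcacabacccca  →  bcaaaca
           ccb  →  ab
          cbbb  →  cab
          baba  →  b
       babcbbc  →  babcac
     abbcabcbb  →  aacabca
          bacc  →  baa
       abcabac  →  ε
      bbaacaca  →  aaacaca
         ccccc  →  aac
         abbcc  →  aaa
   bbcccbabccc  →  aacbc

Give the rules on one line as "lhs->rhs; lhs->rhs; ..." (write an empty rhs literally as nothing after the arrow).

  | bcacabacccca => bcaccccca => bcaaccca => bcaaaca
  | ccb => ab
  | cbbb => cab
  | baba => b

aba->; bb->a; cc->a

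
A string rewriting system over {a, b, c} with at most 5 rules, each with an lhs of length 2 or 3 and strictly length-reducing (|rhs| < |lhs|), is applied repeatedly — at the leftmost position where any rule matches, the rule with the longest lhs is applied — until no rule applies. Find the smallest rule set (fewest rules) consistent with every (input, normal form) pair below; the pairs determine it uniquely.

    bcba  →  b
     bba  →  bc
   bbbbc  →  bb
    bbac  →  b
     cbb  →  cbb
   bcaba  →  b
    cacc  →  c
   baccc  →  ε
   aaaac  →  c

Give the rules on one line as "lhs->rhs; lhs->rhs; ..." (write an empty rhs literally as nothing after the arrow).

ac->c; ba->c; bbc->; cc->

  | bcba => bcc => b
  | bba => bc
  | bbbbc => bb
  | bbac => bcc => b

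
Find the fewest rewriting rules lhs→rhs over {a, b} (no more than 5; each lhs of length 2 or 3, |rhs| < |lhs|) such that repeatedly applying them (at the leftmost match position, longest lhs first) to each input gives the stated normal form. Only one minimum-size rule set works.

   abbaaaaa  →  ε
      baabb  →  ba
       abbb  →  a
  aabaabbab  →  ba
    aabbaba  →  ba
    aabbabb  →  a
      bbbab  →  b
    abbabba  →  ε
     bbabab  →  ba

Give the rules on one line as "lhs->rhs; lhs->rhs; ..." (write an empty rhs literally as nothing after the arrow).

  | abbaaaaa => abaaaaa => aaaaaa => aaaa => aa => ε
  | baabb => babb => bab => ba
  | abbb => abb => ab => a
  | aabaabbab => baabbab => babbab => babab => baab => bab => ba

aa->; ab->a; baa->ba; bb->a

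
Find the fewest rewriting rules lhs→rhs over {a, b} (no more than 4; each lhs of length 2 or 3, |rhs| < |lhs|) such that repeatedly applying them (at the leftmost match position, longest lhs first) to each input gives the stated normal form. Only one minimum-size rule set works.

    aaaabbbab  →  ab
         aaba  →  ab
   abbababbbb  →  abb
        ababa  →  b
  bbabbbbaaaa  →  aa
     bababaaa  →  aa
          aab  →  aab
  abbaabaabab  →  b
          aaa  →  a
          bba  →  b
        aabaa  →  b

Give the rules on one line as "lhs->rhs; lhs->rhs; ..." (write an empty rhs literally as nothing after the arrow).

  | aaaabbbab => aabbbab => aaab => ab
  | aaba => ab
  | abbababbbb => abbabbbb => abbbbb => abb
  | ababa => bba => b

aaa->a; aba->b; ba->; bbb->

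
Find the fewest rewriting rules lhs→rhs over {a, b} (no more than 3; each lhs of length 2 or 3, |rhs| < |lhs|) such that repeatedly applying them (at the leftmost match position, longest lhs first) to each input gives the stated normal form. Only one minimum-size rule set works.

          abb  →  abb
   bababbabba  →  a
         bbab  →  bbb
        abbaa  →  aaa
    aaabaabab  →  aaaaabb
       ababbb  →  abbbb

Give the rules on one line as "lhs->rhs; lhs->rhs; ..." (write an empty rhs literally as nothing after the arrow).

ba->a; bab->bb

  | abb
  | bababbabba => bbabbabba => bbbbabba => bbbbbba => bbbbba => bbbba => bbba => bba => ba => a
  | bbab => bbb
  | abbaa => abaa => aaa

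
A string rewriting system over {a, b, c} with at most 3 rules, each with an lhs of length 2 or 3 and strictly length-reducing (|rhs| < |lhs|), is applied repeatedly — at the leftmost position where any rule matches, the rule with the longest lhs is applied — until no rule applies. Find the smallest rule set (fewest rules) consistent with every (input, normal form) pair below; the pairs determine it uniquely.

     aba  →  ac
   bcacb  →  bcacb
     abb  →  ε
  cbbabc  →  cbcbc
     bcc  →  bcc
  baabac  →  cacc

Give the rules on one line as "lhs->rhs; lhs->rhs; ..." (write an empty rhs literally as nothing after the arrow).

abb->; ba->c

  | aba => ac
  | bcacb
  | abb => ε
  | cbbabc => cbcbc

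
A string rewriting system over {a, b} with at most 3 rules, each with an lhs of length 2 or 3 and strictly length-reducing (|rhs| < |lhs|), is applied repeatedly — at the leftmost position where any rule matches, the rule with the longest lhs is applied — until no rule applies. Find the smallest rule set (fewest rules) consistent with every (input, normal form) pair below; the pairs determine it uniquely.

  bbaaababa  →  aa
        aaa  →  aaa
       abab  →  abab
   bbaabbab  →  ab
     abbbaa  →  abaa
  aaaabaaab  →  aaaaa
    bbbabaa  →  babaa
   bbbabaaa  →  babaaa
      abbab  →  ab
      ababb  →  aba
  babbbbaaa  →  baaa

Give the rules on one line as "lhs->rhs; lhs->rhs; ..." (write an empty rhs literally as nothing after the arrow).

  | bbaaababa => aababa => aaba => aa
  | aaa
  | abab
  | bbaabbab => abbab => ab

aab->a; bb->; bba->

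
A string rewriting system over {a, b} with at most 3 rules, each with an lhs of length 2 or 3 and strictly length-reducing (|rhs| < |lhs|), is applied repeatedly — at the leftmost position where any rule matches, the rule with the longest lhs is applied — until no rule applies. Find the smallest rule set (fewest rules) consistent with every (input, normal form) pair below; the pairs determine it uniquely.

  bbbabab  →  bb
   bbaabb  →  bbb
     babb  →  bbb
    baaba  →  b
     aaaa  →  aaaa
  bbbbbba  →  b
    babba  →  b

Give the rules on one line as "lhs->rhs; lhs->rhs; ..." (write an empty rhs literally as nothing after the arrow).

ba->b; bba->ba

  | bbbabab => bbabab => babab => bbab => bab => bb
  | bbaabb => baabb => babb => bbb
  | babb => bbb
  | baaba => baba => bba => ba => b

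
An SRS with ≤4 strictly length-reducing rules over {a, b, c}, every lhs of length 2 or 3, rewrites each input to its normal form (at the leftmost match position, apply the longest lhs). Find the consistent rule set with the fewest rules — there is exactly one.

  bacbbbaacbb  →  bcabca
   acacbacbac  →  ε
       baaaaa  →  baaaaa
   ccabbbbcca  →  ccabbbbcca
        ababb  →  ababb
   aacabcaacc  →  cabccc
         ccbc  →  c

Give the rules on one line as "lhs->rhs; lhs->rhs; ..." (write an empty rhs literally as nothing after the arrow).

ac->c; cbb->ca; cbc->

  | bacbbbaacbb => bcbbbaacbb => bcabaacbb => bcabacbb => bcabcbb => bcabca
  | acacbacbac => cacbacbac => ccbacbac => ccbcbac => cbac => cbc => ε
  | baaaaa
  | ccabbbbcca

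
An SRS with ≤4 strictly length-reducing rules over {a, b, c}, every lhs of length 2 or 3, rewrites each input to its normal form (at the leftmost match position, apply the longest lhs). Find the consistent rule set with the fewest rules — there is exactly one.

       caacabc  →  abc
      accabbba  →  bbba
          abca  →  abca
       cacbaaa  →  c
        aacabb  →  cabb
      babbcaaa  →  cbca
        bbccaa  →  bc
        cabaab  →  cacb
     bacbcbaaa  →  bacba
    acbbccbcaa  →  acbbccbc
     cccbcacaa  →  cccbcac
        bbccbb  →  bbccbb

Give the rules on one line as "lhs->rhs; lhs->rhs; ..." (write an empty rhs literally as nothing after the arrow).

  | caacabc => ccabc => abc
  | accabbba => aabbba => bbba
  | abca
  | cacbaaa => cacca => caa => c

aa->; baa->c; bab->c; cca->a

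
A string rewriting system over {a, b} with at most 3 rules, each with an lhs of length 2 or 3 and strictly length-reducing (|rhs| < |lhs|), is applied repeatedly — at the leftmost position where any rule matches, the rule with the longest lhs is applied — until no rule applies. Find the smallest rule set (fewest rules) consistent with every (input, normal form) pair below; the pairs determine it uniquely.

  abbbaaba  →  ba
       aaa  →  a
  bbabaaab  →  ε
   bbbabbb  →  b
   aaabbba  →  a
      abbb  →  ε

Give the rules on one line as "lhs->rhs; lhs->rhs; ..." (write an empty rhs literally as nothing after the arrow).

aa->; ab->; bb->

  | abbbaaba => bbaaba => aaba => ba
  | aaa => a
  | bbabaaab => abaaab => aaab => ab => ε
  | bbbabbb => babbb => bbb => b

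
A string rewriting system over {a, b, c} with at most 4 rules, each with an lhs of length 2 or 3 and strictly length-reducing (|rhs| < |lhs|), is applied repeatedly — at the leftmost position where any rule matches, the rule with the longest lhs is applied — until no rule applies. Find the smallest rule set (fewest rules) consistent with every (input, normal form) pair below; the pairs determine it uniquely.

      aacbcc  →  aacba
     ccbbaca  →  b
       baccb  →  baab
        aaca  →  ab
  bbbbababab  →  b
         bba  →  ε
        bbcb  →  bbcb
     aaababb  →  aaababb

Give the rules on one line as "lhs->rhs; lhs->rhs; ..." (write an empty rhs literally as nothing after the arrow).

aca->b; bba->; cc->a

  | aacbcc => aacba
  | ccbbaca => abbaca => aca => b
  | baccb => baab
  | aaca => ab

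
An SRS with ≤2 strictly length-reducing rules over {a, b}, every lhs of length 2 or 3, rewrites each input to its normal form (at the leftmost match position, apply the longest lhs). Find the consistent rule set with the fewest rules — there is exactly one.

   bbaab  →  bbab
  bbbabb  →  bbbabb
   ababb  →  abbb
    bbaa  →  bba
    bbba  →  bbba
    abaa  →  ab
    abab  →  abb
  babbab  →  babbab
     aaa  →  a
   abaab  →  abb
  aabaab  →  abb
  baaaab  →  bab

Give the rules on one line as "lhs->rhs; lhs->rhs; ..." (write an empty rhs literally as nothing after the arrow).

  | bbaab => bbab
  | bbbabb
  | ababb => abbb
  | bbaa => bba

aa->a; aba->ab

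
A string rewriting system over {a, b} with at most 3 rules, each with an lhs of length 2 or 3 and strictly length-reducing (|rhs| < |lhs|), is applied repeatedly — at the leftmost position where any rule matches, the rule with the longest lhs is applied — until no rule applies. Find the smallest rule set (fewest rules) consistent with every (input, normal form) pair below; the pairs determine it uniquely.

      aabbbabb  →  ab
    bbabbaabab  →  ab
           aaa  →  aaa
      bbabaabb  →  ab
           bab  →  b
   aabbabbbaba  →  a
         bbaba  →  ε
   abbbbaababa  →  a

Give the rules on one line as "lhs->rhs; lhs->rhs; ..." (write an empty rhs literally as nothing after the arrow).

  | aabbbabb => abbbabb => abbabb => ababb => abb => ab
  | bbabbaabab => babbaabab => bbaabab => baabab => abab => ab
  | aaa
  | bbabaabb => babaabb => baabb => abb => ab

aab->ab; ba->; bb->b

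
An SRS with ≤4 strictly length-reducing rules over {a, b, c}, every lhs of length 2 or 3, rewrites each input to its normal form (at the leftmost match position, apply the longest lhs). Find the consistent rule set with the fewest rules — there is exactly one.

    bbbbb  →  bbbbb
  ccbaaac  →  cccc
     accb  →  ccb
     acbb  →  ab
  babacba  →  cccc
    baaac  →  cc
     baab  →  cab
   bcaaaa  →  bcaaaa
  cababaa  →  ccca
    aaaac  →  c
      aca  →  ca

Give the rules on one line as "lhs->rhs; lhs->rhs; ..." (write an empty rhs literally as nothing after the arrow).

  | bbbbb
  | ccbaaac => cccaac => cccac => cccc
  | accb => ccb
  | acbb => cbb => ab

ac->c; ba->c; cbb->ab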